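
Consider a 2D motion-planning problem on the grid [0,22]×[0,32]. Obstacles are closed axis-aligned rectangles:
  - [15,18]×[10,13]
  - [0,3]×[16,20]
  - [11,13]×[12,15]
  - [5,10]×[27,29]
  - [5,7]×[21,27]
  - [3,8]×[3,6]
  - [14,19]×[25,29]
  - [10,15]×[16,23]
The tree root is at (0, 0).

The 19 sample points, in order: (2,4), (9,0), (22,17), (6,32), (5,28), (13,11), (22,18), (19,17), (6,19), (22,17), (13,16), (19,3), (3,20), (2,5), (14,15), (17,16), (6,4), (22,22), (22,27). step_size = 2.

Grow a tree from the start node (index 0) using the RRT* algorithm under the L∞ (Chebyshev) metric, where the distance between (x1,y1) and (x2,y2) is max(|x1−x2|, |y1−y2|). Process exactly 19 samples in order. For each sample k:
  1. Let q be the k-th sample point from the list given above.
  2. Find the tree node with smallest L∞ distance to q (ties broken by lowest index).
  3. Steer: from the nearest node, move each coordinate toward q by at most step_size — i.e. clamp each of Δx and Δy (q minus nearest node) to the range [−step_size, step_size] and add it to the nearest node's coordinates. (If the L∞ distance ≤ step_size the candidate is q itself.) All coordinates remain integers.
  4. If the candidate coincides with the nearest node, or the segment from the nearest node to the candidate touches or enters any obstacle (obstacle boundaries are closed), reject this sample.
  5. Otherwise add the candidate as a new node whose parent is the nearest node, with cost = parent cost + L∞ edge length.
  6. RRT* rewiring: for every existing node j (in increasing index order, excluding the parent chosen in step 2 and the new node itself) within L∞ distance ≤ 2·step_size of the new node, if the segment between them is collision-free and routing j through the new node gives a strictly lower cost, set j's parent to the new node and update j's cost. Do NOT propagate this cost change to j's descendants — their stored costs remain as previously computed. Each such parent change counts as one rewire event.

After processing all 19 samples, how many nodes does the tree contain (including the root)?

Node count: 5

1. q=(2,4) nearest=0 d=4 new=(2,2) → add node 1 parent=0 cost=2
2. q=(9,0) nearest=1 d=7 new=(4,0) → add node 2 parent=1 cost=4
3. q=(22,17) nearest=2 d=18 new=(6,2) → add node 3 parent=2 cost=6
4. q=(6,32) nearest=1 d=30 new=(4,4) → blocked by [3,8]×[3,6], reject
5. q=(5,28) nearest=1 d=26 new=(4,4) → blocked by [3,8]×[3,6], reject
6. q=(13,11) nearest=3 d=9 new=(8,4) → blocked by [3,8]×[3,6], reject
7. q=(22,18) nearest=3 d=16 new=(8,4) → blocked by [3,8]×[3,6], reject
8. q=(19,17) nearest=3 d=15 new=(8,4) → blocked by [3,8]×[3,6], reject
9. q=(6,19) nearest=1 d=17 new=(4,4) → blocked by [3,8]×[3,6], reject
10. q=(22,17) nearest=3 d=16 new=(8,4) → blocked by [3,8]×[3,6], reject
11. q=(13,16) nearest=1 d=14 new=(4,4) → blocked by [3,8]×[3,6], reject
12. q=(19,3) nearest=3 d=13 new=(8,3) → blocked by [3,8]×[3,6], reject
13. q=(3,20) nearest=1 d=18 new=(3,4) → blocked by [3,8]×[3,6], reject
14. q=(2,5) nearest=1 d=3 new=(2,4) → add node 4 parent=1 cost=4
15. q=(14,15) nearest=4 d=12 new=(4,6) → blocked by [3,8]×[3,6], reject
16. q=(17,16) nearest=3 d=14 new=(8,4) → blocked by [3,8]×[3,6], reject
17. q=(6,4) nearest=3 d=2 new=(6,4) → blocked by [3,8]×[3,6], reject
18. q=(22,22) nearest=1 d=20 new=(4,4) → blocked by [3,8]×[3,6], reject
19. q=(22,27) nearest=4 d=23 new=(4,6) → blocked by [3,8]×[3,6], reject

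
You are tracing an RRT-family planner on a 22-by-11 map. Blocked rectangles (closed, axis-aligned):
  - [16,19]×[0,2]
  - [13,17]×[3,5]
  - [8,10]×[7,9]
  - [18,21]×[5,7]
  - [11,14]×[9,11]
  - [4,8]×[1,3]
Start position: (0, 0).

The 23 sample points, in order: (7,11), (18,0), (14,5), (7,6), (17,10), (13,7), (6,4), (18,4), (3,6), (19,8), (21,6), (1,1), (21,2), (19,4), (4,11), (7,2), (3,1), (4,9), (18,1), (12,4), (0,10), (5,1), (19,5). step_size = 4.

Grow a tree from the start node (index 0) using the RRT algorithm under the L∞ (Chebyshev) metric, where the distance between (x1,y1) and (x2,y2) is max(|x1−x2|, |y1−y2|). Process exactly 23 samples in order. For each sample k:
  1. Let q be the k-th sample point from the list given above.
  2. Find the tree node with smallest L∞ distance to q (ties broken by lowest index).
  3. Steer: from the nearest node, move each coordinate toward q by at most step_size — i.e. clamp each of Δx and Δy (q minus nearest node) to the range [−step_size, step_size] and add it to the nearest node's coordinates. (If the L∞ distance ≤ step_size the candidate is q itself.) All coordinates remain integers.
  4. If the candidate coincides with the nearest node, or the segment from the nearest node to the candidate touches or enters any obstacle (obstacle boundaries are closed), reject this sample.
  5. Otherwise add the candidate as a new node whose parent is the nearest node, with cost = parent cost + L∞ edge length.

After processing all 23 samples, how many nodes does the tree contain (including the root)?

1. q=(7,11) nearest=0 d=11 new=(4,4) → add node 1 parent=0 cost=4
2. q=(18,0) nearest=1 d=14 new=(8,0) → blocked by [4,8]×[1,3], reject
3. q=(14,5) nearest=1 d=10 new=(8,5) → add node 2 parent=1 cost=8
4. q=(7,6) nearest=2 d=1 new=(7,6) → add node 3 parent=2 cost=9
5. q=(17,10) nearest=2 d=9 new=(12,9) → blocked by [8,10]×[7,9], reject
6. q=(13,7) nearest=2 d=5 new=(12,7) → add node 4 parent=2 cost=12
7. q=(6,4) nearest=1 d=2 new=(6,4) → add node 5 parent=1 cost=6
8. q=(18,4) nearest=4 d=6 new=(16,4) → blocked by [13,17]×[3,5], reject
9. q=(3,6) nearest=1 d=2 new=(3,6) → add node 6 parent=1 cost=6
10. q=(19,8) nearest=4 d=7 new=(16,8) → add node 7 parent=4 cost=16
11. q=(21,6) nearest=7 d=5 new=(20,6) → blocked by [18,21]×[5,7], reject
12. q=(1,1) nearest=0 d=1 new=(1,1) → add node 8 parent=0 cost=1
13. q=(21,2) nearest=7 d=6 new=(20,4) → blocked by [18,21]×[5,7], reject
14. q=(19,4) nearest=7 d=4 new=(19,4) → blocked by [18,21]×[5,7], reject
15. q=(4,11) nearest=3 d=5 new=(4,10) → add node 9 parent=3 cost=13
16. q=(7,2) nearest=5 d=2 new=(7,2) → blocked by [4,8]×[1,3], reject
17. q=(3,1) nearest=8 d=2 new=(3,1) → add node 10 parent=8 cost=3
18. q=(4,9) nearest=9 d=1 new=(4,9) → add node 11 parent=9 cost=14
19. q=(18,1) nearest=4 d=6 new=(16,3) → blocked by [13,17]×[3,5], reject
20. q=(12,4) nearest=4 d=3 new=(12,4) → add node 12 parent=4 cost=15
21. q=(0,10) nearest=6 d=4 new=(0,10) → add node 13 parent=6 cost=10
22. q=(5,1) nearest=10 d=2 new=(5,1) → blocked by [4,8]×[1,3], reject
23. q=(19,5) nearest=7 d=3 new=(19,5) → blocked by [18,21]×[5,7], reject

Node count: 14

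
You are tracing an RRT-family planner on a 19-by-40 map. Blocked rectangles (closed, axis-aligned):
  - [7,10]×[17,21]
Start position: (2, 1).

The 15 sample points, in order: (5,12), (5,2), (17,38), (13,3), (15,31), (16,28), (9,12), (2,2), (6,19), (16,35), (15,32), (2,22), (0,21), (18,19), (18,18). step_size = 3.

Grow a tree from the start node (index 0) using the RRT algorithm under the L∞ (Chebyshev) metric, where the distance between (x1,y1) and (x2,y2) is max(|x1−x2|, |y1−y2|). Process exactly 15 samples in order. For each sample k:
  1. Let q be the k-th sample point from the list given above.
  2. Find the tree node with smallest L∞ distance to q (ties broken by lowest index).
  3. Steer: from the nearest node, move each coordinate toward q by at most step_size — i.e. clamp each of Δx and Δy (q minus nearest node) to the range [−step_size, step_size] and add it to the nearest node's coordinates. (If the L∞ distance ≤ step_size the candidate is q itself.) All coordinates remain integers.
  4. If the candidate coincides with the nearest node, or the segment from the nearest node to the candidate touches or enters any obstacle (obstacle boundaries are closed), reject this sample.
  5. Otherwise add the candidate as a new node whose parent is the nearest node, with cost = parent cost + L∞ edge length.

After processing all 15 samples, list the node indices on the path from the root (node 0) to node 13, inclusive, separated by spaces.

1. q=(5,12) nearest=0 d=11 new=(5,4) → add node 1 parent=0 cost=3
2. q=(5,2) nearest=1 d=2 new=(5,2) → add node 2 parent=1 cost=5
3. q=(17,38) nearest=1 d=34 new=(8,7) → add node 3 parent=1 cost=6
4. q=(13,3) nearest=3 d=5 new=(11,4) → add node 4 parent=3 cost=9
5. q=(15,31) nearest=3 d=24 new=(11,10) → add node 5 parent=3 cost=9
6. q=(16,28) nearest=5 d=18 new=(14,13) → add node 6 parent=5 cost=12
7. q=(9,12) nearest=5 d=2 new=(9,12) → add node 7 parent=5 cost=11
8. q=(2,2) nearest=0 d=1 new=(2,2) → add node 8 parent=0 cost=1
9. q=(6,19) nearest=7 d=7 new=(6,15) → add node 9 parent=7 cost=14
10. q=(16,35) nearest=9 d=20 new=(9,18) → blocked by [7,10]×[17,21], reject
11. q=(15,32) nearest=9 d=17 new=(9,18) → blocked by [7,10]×[17,21], reject
12. q=(2,22) nearest=9 d=7 new=(3,18) → add node 10 parent=9 cost=17
13. q=(0,21) nearest=10 d=3 new=(0,21) → add node 11 parent=10 cost=20
14. q=(18,19) nearest=6 d=6 new=(17,16) → add node 12 parent=6 cost=15
15. q=(18,18) nearest=12 d=2 new=(18,18) → add node 13 parent=12 cost=17

Path: 0 1 3 5 6 12 13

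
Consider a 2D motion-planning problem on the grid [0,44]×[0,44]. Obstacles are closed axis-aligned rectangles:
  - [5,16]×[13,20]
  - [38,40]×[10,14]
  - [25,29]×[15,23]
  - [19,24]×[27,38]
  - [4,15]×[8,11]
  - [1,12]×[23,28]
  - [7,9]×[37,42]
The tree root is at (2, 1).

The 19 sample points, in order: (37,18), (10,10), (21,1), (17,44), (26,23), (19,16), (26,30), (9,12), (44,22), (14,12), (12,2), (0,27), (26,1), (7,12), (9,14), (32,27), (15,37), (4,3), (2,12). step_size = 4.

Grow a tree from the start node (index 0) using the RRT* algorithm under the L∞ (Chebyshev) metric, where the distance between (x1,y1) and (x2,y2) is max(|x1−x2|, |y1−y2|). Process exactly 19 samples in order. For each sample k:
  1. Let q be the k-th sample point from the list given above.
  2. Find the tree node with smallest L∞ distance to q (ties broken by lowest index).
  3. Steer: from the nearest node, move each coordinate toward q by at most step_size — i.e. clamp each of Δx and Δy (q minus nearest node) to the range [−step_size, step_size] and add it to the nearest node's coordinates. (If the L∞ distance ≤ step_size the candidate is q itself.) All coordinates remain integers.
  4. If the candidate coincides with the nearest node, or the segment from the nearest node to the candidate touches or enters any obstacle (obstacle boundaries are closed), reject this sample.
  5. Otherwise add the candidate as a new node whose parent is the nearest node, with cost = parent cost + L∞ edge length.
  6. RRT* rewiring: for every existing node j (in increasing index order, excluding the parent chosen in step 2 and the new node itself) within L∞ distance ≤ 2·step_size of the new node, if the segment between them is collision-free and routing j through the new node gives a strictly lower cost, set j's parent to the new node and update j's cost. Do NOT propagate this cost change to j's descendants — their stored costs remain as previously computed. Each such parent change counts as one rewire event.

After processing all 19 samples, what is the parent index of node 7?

1. q=(37,18) nearest=0 d=35 new=(6,5) → add node 1 parent=0 cost=4
2. q=(10,10) nearest=1 d=5 new=(10,9) → blocked by [4,15]×[8,11], reject
3. q=(21,1) nearest=1 d=15 new=(10,1) → add node 2 parent=1 cost=8
4. q=(17,44) nearest=1 d=39 new=(10,9) → blocked by [4,15]×[8,11], reject
5. q=(26,23) nearest=1 d=20 new=(10,9) → blocked by [4,15]×[8,11], reject
6. q=(19,16) nearest=1 d=13 new=(10,9) → blocked by [4,15]×[8,11], reject
7. q=(26,30) nearest=1 d=25 new=(10,9) → blocked by [4,15]×[8,11], reject
8. q=(9,12) nearest=1 d=7 new=(9,9) → blocked by [4,15]×[8,11], reject
9. q=(44,22) nearest=2 d=34 new=(14,5) → add node 3 parent=2 cost=12
10. q=(14,12) nearest=3 d=7 new=(14,9) → blocked by [4,15]×[8,11], reject
11. q=(12,2) nearest=2 d=2 new=(12,2) → add node 4 parent=2 cost=10
12. q=(0,27) nearest=1 d=22 new=(2,9) → add node 5 parent=1 cost=8
13. q=(26,1) nearest=3 d=12 new=(18,1) → add node 6 parent=3 cost=16
14. q=(7,12) nearest=5 d=5 new=(6,12) → blocked by [4,15]×[8,11], reject
15. q=(9,14) nearest=5 d=7 new=(6,13) → blocked by [5,16]×[13,20], reject
16. q=(32,27) nearest=3 d=22 new=(18,9) → add node 7 parent=3 cost=16
17. q=(15,37) nearest=5 d=28 new=(6,13) → blocked by [5,16]×[13,20], reject
18. q=(4,3) nearest=0 d=2 new=(4,3) → add node 8 parent=0 cost=2
19. q=(2,12) nearest=5 d=3 new=(2,12) → add node 9 parent=5 cost=11

Parent of node 7: 3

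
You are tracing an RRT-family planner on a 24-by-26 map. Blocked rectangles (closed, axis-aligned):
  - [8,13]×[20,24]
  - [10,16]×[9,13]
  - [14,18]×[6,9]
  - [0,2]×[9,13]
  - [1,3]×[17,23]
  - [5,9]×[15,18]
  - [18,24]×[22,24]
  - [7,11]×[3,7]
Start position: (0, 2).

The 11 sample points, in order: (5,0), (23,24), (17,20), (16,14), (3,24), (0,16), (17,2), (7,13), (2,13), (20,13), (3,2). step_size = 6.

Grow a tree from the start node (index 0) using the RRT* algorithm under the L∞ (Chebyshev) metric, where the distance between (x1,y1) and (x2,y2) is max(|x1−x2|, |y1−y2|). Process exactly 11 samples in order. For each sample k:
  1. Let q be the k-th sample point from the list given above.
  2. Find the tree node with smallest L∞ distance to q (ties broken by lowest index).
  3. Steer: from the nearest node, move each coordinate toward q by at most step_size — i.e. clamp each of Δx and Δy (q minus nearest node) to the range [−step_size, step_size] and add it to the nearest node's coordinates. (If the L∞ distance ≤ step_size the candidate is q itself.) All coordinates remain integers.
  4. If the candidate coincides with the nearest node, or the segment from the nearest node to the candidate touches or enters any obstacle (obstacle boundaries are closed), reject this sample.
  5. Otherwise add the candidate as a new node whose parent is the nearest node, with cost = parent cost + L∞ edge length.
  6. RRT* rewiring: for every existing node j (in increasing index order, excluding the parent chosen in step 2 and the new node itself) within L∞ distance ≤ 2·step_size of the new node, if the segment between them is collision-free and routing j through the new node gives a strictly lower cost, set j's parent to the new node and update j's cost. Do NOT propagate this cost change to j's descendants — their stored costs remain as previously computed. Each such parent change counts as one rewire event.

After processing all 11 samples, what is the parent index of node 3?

1. q=(5,0) nearest=0 d=5 new=(5,0) → add node 1 parent=0 cost=5
2. q=(23,24) nearest=0 d=23 new=(6,8) → add node 2 parent=0 cost=6
3. q=(17,20) nearest=2 d=12 new=(12,14) → blocked by [10,16]×[9,13], reject
4. q=(16,14) nearest=2 d=10 new=(12,14) → blocked by [10,16]×[9,13], reject
5. q=(3,24) nearest=2 d=16 new=(3,14) → add node 3 parent=2 cost=12
6. q=(0,16) nearest=3 d=3 new=(0,16) → add node 4 parent=3 cost=15
7. q=(17,2) nearest=2 d=11 new=(12,2) → blocked by [7,11]×[3,7], reject
8. q=(7,13) nearest=3 d=4 new=(7,13) → add node 5 parent=3 cost=16
9. q=(2,13) nearest=3 d=1 new=(2,13) → blocked by [0,2]×[9,13], reject
10. q=(20,13) nearest=5 d=13 new=(13,13) → blocked by [10,16]×[9,13], reject
11. q=(3,2) nearest=1 d=2 new=(3,2) → add node 6 parent=1 cost=7

Parent of node 3: 2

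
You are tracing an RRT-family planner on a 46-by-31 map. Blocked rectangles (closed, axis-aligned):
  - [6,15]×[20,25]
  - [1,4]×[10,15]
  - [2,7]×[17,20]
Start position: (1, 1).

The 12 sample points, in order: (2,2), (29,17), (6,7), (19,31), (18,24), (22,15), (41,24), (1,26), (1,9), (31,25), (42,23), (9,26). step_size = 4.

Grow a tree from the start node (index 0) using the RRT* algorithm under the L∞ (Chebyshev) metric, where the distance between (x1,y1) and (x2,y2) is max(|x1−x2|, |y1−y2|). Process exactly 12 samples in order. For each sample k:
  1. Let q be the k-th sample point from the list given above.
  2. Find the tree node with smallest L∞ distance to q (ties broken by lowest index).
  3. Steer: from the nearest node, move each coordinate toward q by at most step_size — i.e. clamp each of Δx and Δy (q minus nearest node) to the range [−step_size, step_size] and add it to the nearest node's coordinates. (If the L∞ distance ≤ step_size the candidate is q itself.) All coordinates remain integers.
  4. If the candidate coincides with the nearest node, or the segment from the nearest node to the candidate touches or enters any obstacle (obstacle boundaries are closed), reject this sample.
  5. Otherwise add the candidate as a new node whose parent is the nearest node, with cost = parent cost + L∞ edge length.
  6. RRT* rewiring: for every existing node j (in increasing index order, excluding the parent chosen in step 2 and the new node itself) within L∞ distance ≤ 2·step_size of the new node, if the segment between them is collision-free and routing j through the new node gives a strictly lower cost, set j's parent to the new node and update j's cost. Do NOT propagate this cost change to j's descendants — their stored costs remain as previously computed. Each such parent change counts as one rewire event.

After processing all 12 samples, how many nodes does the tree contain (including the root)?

1. q=(2,2) nearest=0 d=1 new=(2,2) → add node 1 parent=0 cost=1
2. q=(29,17) nearest=1 d=27 new=(6,6) → add node 2 parent=1 cost=5
3. q=(6,7) nearest=2 d=1 new=(6,7) → add node 3 parent=2 cost=6
4. q=(19,31) nearest=3 d=24 new=(10,11) → add node 4 parent=3 cost=10
5. q=(18,24) nearest=4 d=13 new=(14,15) → add node 5 parent=4 cost=14
6. q=(22,15) nearest=5 d=8 new=(18,15) → add node 6 parent=5 cost=18
7. q=(41,24) nearest=6 d=23 new=(22,19) → add node 7 parent=6 cost=22
8. q=(1,26) nearest=5 d=13 new=(10,19) → add node 8 parent=5 cost=18
9. q=(1,9) nearest=2 d=5 new=(2,9) → add node 9 parent=2 cost=9
10. q=(31,25) nearest=7 d=9 new=(26,23) → add node 10 parent=7 cost=26
11. q=(42,23) nearest=10 d=16 new=(30,23) → add node 11 parent=10 cost=30
12. q=(9,26) nearest=8 d=7 new=(9,23) → blocked by [6,15]×[20,25], reject

Node count: 12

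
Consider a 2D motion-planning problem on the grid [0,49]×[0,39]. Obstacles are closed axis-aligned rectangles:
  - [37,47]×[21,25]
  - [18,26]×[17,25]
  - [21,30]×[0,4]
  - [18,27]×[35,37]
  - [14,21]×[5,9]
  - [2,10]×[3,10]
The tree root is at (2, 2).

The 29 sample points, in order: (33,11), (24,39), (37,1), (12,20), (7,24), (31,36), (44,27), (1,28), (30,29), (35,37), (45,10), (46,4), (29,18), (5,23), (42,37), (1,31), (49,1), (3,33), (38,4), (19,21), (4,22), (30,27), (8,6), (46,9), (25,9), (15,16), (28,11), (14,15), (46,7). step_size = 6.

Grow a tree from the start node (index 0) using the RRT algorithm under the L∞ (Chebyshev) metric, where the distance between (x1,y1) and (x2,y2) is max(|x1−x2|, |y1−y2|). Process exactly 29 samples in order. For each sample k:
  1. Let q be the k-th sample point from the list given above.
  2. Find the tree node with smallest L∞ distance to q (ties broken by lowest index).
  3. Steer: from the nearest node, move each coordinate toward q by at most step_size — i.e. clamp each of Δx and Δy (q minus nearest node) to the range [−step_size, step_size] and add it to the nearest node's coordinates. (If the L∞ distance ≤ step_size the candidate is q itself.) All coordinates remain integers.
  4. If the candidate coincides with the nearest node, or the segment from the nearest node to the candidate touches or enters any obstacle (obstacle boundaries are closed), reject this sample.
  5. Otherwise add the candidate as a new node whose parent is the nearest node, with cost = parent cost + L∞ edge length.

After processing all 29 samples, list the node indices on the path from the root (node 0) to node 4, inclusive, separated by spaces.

1. q=(33,11) nearest=0 d=31 new=(8,8) → blocked by [2,10]×[3,10], reject
2. q=(24,39) nearest=0 d=37 new=(8,8) → blocked by [2,10]×[3,10], reject
3. q=(37,1) nearest=0 d=35 new=(8,1) → add node 1 parent=0 cost=6
4. q=(12,20) nearest=0 d=18 new=(8,8) → blocked by [2,10]×[3,10], reject
5. q=(7,24) nearest=0 d=22 new=(7,8) → blocked by [2,10]×[3,10], reject
6. q=(31,36) nearest=0 d=34 new=(8,8) → blocked by [2,10]×[3,10], reject
7. q=(44,27) nearest=1 d=36 new=(14,7) → blocked by [14,21]×[5,9], reject
8. q=(1,28) nearest=0 d=26 new=(1,8) → add node 2 parent=0 cost=6
9. q=(30,29) nearest=0 d=28 new=(8,8) → blocked by [2,10]×[3,10], reject
10. q=(35,37) nearest=2 d=34 new=(7,14) → blocked by [2,10]×[3,10], reject
11. q=(45,10) nearest=1 d=37 new=(14,7) → blocked by [14,21]×[5,9], reject
12. q=(46,4) nearest=1 d=38 new=(14,4) → add node 3 parent=1 cost=12
13. q=(29,18) nearest=3 d=15 new=(20,10) → blocked by [14,21]×[5,9], reject
14. q=(5,23) nearest=2 d=15 new=(5,14) → blocked by [2,10]×[3,10], reject
15. q=(42,37) nearest=3 d=33 new=(20,10) → blocked by [14,21]×[5,9], reject
16. q=(1,31) nearest=2 d=23 new=(1,14) → add node 4 parent=2 cost=12
17. q=(49,1) nearest=3 d=35 new=(20,1) → add node 5 parent=3 cost=18
18. q=(3,33) nearest=4 d=19 new=(3,20) → add node 6 parent=4 cost=18
19. q=(38,4) nearest=5 d=18 new=(26,4) → blocked by [21,30]×[0,4], reject
20. q=(19,21) nearest=6 d=16 new=(9,21) → add node 7 parent=6 cost=24
21. q=(4,22) nearest=6 d=2 new=(4,22) → add node 8 parent=6 cost=20
22. q=(30,27) nearest=7 d=21 new=(15,27) → add node 9 parent=7 cost=30
23. q=(8,6) nearest=1 d=5 new=(8,6) → blocked by [2,10]×[3,10], reject
24. q=(46,9) nearest=5 d=26 new=(26,7) → blocked by [21,30]×[0,4], reject
25. q=(25,9) nearest=5 d=8 new=(25,7) → blocked by [21,30]×[0,4], reject
26. q=(15,16) nearest=7 d=6 new=(15,16) → add node 10 parent=7 cost=30
27. q=(28,11) nearest=5 d=10 new=(26,7) → blocked by [21,30]×[0,4], reject
28. q=(14,15) nearest=10 d=1 new=(14,15) → add node 11 parent=10 cost=31
29. q=(46,7) nearest=5 d=26 new=(26,7) → blocked by [21,30]×[0,4], reject

Path: 0 2 4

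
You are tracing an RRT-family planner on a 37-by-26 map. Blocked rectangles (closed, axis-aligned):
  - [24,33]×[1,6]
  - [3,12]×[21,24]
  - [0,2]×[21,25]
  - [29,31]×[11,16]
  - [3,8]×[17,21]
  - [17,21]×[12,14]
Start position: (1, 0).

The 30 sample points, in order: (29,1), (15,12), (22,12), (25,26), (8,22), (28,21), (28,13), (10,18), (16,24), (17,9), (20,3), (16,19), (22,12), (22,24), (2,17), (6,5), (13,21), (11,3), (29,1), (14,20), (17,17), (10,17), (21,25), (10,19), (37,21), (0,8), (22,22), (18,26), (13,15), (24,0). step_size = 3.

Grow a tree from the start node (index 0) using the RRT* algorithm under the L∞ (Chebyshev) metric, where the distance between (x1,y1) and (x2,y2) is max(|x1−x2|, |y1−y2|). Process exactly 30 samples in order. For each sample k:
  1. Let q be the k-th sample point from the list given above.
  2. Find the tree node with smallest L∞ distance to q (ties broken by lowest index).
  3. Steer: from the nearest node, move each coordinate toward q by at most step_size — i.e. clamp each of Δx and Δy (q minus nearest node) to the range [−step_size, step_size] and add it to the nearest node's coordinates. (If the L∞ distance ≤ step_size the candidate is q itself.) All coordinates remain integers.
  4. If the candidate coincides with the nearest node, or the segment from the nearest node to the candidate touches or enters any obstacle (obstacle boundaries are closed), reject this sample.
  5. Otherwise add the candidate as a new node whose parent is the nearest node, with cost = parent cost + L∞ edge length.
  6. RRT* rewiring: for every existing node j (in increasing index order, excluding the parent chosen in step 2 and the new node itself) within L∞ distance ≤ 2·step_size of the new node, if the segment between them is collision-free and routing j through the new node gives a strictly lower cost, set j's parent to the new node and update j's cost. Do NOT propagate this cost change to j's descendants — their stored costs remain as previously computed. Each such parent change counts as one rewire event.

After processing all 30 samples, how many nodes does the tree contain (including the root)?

Node count: 29

1. q=(29,1) nearest=0 d=28 new=(4,1) → add node 1 parent=0 cost=3
2. q=(15,12) nearest=1 d=11 new=(7,4) → add node 2 parent=1 cost=6
3. q=(22,12) nearest=2 d=15 new=(10,7) → add node 3 parent=2 cost=9
4. q=(25,26) nearest=3 d=19 new=(13,10) → add node 4 parent=3 cost=12
5. q=(8,22) nearest=4 d=12 new=(10,13) → add node 5 parent=4 cost=15
6. q=(28,21) nearest=4 d=15 new=(16,13) → add node 6 parent=4 cost=15
7. q=(28,13) nearest=6 d=12 new=(19,13) → blocked by [17,21]×[12,14], reject
8. q=(10,18) nearest=5 d=5 new=(10,16) → add node 7 parent=5 cost=18
9. q=(16,24) nearest=7 d=8 new=(13,19) → add node 8 parent=7 cost=21
10. q=(17,9) nearest=4 d=4 new=(16,9) → add node 9 parent=4 cost=15
11. q=(20,3) nearest=9 d=6 new=(19,6) → add node 10 parent=9 cost=18
12. q=(16,19) nearest=8 d=3 new=(16,19) → add node 11 parent=8 cost=24
13. q=(22,12) nearest=6 d=6 new=(19,12) → blocked by [17,21]×[12,14], reject
14. q=(22,24) nearest=11 d=6 new=(19,22) → add node 12 parent=11 cost=27
15. q=(2,17) nearest=5 d=8 new=(7,16) → add node 13 parent=5 cost=18
16. q=(6,5) nearest=2 d=1 new=(6,5) → add node 14 parent=2 cost=7
17. q=(13,21) nearest=8 d=2 new=(13,21) → add node 15 parent=8 cost=23
18. q=(11,3) nearest=2 d=4 new=(10,3) → add node 16 parent=2 cost=9
19. q=(29,1) nearest=10 d=10 new=(22,3) → add node 17 parent=10 cost=21
20. q=(14,20) nearest=8 d=1 new=(14,20) → add node 18 parent=8 cost=22
21. q=(17,17) nearest=11 d=2 new=(17,17) → add node 19 parent=11 cost=26
22. q=(10,17) nearest=7 d=1 new=(10,17) → add node 20 parent=7 cost=19
23. q=(21,25) nearest=12 d=3 new=(21,25) → add node 21 parent=12 cost=30
24. q=(10,19) nearest=20 d=2 new=(10,19) → add node 22 parent=20 cost=21
25. q=(37,21) nearest=21 d=16 new=(24,22) → add node 23 parent=21 cost=33
26. q=(0,8) nearest=14 d=6 new=(3,8) → add node 24 parent=14 cost=10
27. q=(22,22) nearest=23 d=2 new=(22,22) → add node 25 parent=23 cost=35
28. q=(18,26) nearest=21 d=3 new=(18,26) → add node 26 parent=21 cost=33
29. q=(13,15) nearest=5 d=3 new=(13,15) → add node 27 parent=5 cost=18; rewire 11→27 (22<24); rewire 19→27 (22<26)
30. q=(24,0) nearest=17 d=3 new=(24,0) → add node 28 parent=17 cost=24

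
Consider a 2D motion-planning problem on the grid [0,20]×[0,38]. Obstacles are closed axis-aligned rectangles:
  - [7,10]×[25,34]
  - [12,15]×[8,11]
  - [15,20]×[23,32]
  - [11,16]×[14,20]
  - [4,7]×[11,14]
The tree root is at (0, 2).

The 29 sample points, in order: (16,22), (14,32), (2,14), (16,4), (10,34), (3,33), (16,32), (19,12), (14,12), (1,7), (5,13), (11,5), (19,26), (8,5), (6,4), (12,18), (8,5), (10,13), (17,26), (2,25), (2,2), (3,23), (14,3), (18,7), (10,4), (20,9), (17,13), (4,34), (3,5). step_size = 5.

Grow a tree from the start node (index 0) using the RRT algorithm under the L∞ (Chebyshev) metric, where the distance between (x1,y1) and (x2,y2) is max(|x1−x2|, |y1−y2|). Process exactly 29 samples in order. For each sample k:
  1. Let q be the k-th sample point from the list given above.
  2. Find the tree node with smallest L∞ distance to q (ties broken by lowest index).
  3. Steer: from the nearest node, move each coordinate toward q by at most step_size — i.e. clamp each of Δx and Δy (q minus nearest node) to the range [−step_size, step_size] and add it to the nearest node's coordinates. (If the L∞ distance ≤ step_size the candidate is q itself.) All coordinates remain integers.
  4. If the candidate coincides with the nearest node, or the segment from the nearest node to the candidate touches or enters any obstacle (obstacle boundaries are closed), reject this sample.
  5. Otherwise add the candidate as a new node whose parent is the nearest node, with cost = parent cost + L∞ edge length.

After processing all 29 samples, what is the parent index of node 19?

1. q=(16,22) nearest=0 d=20 new=(5,7) → add node 1 parent=0 cost=5
2. q=(14,32) nearest=1 d=25 new=(10,12) → add node 2 parent=1 cost=10
3. q=(2,14) nearest=1 d=7 new=(2,12) → add node 3 parent=1 cost=10
4. q=(16,4) nearest=2 d=8 new=(15,7) → blocked by [12,15]×[8,11], reject
5. q=(10,34) nearest=2 d=22 new=(10,17) → add node 4 parent=2 cost=15
6. q=(3,33) nearest=4 d=16 new=(5,22) → add node 5 parent=4 cost=20
7. q=(16,32) nearest=5 d=11 new=(10,27) → blocked by [7,10]×[25,34], reject
8. q=(19,12) nearest=2 d=9 new=(15,12) → add node 6 parent=2 cost=15
9. q=(14,12) nearest=6 d=1 new=(14,12) → add node 7 parent=6 cost=16
10. q=(1,7) nearest=1 d=4 new=(1,7) → add node 8 parent=1 cost=9
11. q=(5,13) nearest=3 d=3 new=(5,13) → blocked by [4,7]×[11,14], reject
12. q=(11,5) nearest=1 d=6 new=(10,5) → add node 9 parent=1 cost=10
13. q=(19,26) nearest=4 d=9 new=(15,22) → blocked by [11,16]×[14,20], reject
14. q=(8,5) nearest=9 d=2 new=(8,5) → add node 10 parent=9 cost=12
15. q=(6,4) nearest=10 d=2 new=(6,4) → add node 11 parent=10 cost=14
16. q=(12,18) nearest=4 d=2 new=(12,18) → blocked by [11,16]×[14,20], reject
17. q=(8,5) nearest=10 d=0 → coincident, reject
18. q=(10,13) nearest=2 d=1 new=(10,13) → add node 12 parent=2 cost=11
19. q=(17,26) nearest=4 d=9 new=(15,22) → blocked by [11,16]×[14,20], reject
20. q=(2,25) nearest=5 d=3 new=(2,25) → add node 13 parent=5 cost=23
21. q=(2,2) nearest=0 d=2 new=(2,2) → add node 14 parent=0 cost=2
22. q=(3,23) nearest=5 d=2 new=(3,23) → add node 15 parent=5 cost=22
23. q=(14,3) nearest=9 d=4 new=(14,3) → add node 16 parent=9 cost=14
24. q=(18,7) nearest=16 d=4 new=(18,7) → add node 17 parent=16 cost=18
25. q=(10,4) nearest=9 d=1 new=(10,4) → add node 18 parent=9 cost=11
26. q=(20,9) nearest=17 d=2 new=(20,9) → add node 19 parent=17 cost=20
27. q=(17,13) nearest=6 d=2 new=(17,13) → add node 20 parent=6 cost=17
28. q=(4,34) nearest=13 d=9 new=(4,30) → add node 21 parent=13 cost=28
29. q=(3,5) nearest=1 d=2 new=(3,5) → add node 22 parent=1 cost=7

Parent of node 19: 17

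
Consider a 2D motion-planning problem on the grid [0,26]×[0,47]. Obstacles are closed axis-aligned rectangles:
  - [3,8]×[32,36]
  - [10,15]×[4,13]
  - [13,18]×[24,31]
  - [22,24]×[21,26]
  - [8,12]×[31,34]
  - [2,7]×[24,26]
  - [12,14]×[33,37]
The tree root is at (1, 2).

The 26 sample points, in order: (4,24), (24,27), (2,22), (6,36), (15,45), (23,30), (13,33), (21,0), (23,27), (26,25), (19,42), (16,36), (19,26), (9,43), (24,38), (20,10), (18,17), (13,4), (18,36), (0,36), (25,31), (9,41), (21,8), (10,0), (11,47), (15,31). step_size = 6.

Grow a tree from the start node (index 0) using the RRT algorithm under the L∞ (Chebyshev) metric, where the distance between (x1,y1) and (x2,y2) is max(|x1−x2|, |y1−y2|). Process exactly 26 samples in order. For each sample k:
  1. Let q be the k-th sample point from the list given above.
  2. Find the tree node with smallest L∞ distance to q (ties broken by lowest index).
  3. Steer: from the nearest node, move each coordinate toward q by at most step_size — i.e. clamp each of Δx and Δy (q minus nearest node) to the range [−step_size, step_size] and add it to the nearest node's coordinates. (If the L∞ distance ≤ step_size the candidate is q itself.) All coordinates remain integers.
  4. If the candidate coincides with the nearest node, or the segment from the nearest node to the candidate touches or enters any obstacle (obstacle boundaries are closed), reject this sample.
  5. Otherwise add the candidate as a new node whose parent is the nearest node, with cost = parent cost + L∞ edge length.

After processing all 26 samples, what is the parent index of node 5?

Parent of node 5: 4

1. q=(4,24) nearest=0 d=22 new=(4,8) → add node 1 parent=0 cost=6
2. q=(24,27) nearest=1 d=20 new=(10,14) → add node 2 parent=1 cost=12
3. q=(2,22) nearest=2 d=8 new=(4,20) → add node 3 parent=2 cost=18
4. q=(6,36) nearest=3 d=16 new=(6,26) → blocked by [2,7]×[24,26], reject
5. q=(15,45) nearest=3 d=25 new=(10,26) → add node 4 parent=3 cost=24
6. q=(23,30) nearest=4 d=13 new=(16,30) → blocked by [13,18]×[24,31], reject
7. q=(13,33) nearest=4 d=7 new=(13,32) → add node 5 parent=4 cost=30
8. q=(21,0) nearest=2 d=14 new=(16,8) → blocked by [10,15]×[4,13], reject
9. q=(23,27) nearest=5 d=10 new=(19,27) → blocked by [13,18]×[24,31], reject
10. q=(26,25) nearest=5 d=13 new=(19,26) → blocked by [13,18]×[24,31], reject
11. q=(19,42) nearest=5 d=10 new=(19,38) → blocked by [12,14]×[33,37], reject
12. q=(16,36) nearest=5 d=4 new=(16,36) → blocked by [12,14]×[33,37], reject
13. q=(19,26) nearest=5 d=6 new=(19,26) → blocked by [13,18]×[24,31], reject
14. q=(9,43) nearest=5 d=11 new=(9,38) → blocked by [8,12]×[31,34], reject
15. q=(24,38) nearest=5 d=11 new=(19,38) → blocked by [12,14]×[33,37], reject
16. q=(20,10) nearest=2 d=10 new=(16,10) → blocked by [10,15]×[4,13], reject
17. q=(18,17) nearest=2 d=8 new=(16,17) → add node 6 parent=2 cost=18
18. q=(13,4) nearest=1 d=9 new=(10,4) → blocked by [10,15]×[4,13], reject
19. q=(18,36) nearest=5 d=5 new=(18,36) → add node 7 parent=5 cost=35
20. q=(0,36) nearest=4 d=10 new=(4,32) → blocked by [3,8]×[32,36], reject
21. q=(25,31) nearest=7 d=7 new=(24,31) → add node 8 parent=7 cost=41
22. q=(9,41) nearest=5 d=9 new=(9,38) → blocked by [8,12]×[31,34], reject
23. q=(21,8) nearest=6 d=9 new=(21,11) → add node 9 parent=6 cost=24
24. q=(10,0) nearest=1 d=8 new=(10,2) → add node 10 parent=1 cost=12
25. q=(11,47) nearest=7 d=11 new=(12,42) → add node 11 parent=7 cost=41
26. q=(15,31) nearest=5 d=2 new=(15,31) → blocked by [13,18]×[24,31], reject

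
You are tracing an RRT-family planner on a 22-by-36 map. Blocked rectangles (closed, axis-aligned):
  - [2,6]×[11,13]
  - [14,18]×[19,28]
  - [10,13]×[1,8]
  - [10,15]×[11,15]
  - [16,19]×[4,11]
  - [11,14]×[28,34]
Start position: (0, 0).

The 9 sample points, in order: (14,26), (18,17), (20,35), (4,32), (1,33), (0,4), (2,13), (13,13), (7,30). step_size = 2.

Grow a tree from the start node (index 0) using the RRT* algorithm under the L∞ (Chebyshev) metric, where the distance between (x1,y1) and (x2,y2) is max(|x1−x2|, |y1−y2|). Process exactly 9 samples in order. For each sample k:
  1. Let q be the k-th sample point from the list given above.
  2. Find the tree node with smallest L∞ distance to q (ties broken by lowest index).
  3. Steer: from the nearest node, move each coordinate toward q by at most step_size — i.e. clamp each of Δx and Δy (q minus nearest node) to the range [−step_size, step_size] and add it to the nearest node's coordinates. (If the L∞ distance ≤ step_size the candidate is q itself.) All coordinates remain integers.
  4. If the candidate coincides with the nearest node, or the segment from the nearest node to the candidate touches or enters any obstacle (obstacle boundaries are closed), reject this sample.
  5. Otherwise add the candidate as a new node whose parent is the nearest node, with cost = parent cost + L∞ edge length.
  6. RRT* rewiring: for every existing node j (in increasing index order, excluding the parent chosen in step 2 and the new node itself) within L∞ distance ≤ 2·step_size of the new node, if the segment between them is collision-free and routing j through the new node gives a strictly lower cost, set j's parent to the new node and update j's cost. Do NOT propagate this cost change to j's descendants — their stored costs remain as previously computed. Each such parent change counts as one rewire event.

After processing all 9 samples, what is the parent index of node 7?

Parent of node 7: 3

1. q=(14,26) nearest=0 d=26 new=(2,2) → add node 1 parent=0 cost=2
2. q=(18,17) nearest=1 d=16 new=(4,4) → add node 2 parent=1 cost=4
3. q=(20,35) nearest=2 d=31 new=(6,6) → add node 3 parent=2 cost=6
4. q=(4,32) nearest=3 d=26 new=(4,8) → add node 4 parent=3 cost=8
5. q=(1,33) nearest=4 d=25 new=(2,10) → add node 5 parent=4 cost=10
6. q=(0,4) nearest=1 d=2 new=(0,4) → add node 6 parent=1 cost=4
7. q=(2,13) nearest=5 d=3 new=(2,12) → blocked by [2,6]×[11,13], reject
8. q=(13,13) nearest=3 d=7 new=(8,8) → add node 7 parent=3 cost=8
9. q=(7,30) nearest=5 d=20 new=(4,12) → blocked by [2,6]×[11,13], reject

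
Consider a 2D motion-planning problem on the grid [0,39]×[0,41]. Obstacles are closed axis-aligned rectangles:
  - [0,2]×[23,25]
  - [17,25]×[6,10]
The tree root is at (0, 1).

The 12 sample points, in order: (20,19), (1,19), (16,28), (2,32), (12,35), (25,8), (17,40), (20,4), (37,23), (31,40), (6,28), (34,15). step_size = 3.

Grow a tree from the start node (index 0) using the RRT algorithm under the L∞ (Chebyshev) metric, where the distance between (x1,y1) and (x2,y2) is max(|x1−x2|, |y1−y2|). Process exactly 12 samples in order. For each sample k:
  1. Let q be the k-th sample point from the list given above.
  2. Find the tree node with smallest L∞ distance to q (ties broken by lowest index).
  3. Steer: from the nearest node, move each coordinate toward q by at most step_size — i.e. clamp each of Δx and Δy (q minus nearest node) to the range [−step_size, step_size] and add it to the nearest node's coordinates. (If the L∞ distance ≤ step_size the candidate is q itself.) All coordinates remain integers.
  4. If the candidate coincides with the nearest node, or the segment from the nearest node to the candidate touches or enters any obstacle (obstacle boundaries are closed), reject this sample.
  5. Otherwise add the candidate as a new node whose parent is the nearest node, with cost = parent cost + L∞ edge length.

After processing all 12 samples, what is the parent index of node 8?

1. q=(20,19) nearest=0 d=20 new=(3,4) → add node 1 parent=0 cost=3
2. q=(1,19) nearest=1 d=15 new=(1,7) → add node 2 parent=1 cost=6
3. q=(16,28) nearest=2 d=21 new=(4,10) → add node 3 parent=2 cost=9
4. q=(2,32) nearest=3 d=22 new=(2,13) → add node 4 parent=3 cost=12
5. q=(12,35) nearest=4 d=22 new=(5,16) → add node 5 parent=4 cost=15
6. q=(25,8) nearest=5 d=20 new=(8,13) → add node 6 parent=5 cost=18
7. q=(17,40) nearest=5 d=24 new=(8,19) → add node 7 parent=5 cost=18
8. q=(20,4) nearest=6 d=12 new=(11,10) → add node 8 parent=6 cost=21
9. q=(37,23) nearest=8 d=26 new=(14,13) → add node 9 parent=8 cost=24
10. q=(31,40) nearest=7 d=23 new=(11,22) → add node 10 parent=7 cost=21
11. q=(6,28) nearest=10 d=6 new=(8,25) → add node 11 parent=10 cost=24
12. q=(34,15) nearest=9 d=20 new=(17,15) → add node 12 parent=9 cost=27

Parent of node 8: 6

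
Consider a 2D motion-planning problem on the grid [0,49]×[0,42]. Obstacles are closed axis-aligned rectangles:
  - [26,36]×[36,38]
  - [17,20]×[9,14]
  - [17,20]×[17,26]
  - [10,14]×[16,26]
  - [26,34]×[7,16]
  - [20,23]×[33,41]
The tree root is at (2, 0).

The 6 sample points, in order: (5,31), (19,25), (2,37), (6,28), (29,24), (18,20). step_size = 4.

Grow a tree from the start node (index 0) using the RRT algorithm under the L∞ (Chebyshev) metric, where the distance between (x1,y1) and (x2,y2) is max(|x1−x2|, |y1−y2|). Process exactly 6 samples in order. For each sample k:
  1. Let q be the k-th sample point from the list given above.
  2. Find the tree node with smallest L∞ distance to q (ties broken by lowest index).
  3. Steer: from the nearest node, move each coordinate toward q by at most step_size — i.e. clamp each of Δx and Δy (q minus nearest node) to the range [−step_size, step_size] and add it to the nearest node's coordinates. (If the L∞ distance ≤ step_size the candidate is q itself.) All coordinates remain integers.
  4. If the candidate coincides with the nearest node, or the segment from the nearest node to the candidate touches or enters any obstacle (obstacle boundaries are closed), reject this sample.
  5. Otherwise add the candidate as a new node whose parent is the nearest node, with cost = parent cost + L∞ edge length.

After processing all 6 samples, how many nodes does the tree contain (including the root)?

Node count: 7

1. q=(5,31) nearest=0 d=31 new=(5,4) → add node 1 parent=0 cost=4
2. q=(19,25) nearest=1 d=21 new=(9,8) → add node 2 parent=1 cost=8
3. q=(2,37) nearest=2 d=29 new=(5,12) → add node 3 parent=2 cost=12
4. q=(6,28) nearest=3 d=16 new=(6,16) → add node 4 parent=3 cost=16
5. q=(29,24) nearest=2 d=20 new=(13,12) → add node 5 parent=2 cost=12
6. q=(18,20) nearest=5 d=8 new=(17,16) → add node 6 parent=5 cost=16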